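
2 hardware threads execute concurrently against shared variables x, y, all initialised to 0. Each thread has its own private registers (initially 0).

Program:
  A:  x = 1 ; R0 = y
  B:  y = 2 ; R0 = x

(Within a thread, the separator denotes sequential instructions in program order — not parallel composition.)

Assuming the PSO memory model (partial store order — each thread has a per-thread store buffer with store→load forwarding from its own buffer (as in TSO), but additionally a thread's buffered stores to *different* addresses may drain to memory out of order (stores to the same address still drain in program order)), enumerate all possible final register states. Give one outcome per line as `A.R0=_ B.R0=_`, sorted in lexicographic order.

A.R0=0 B.R0=0
A.R0=0 B.R0=1
A.R0=2 B.R0=0
A.R0=2 B.R0=1

outcome vector order: (A.R0,B.R0)
|PSO outcomes| = 4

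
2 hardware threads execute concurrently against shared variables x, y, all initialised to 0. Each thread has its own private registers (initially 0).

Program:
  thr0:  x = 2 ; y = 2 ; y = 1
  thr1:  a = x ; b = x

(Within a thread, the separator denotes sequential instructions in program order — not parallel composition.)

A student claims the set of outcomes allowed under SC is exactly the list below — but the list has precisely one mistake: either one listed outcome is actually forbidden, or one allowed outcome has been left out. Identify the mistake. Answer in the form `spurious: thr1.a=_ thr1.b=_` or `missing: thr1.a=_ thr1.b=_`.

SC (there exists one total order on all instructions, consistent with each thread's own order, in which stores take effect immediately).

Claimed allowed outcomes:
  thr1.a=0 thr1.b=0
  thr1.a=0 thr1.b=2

missing: thr1.a=2 thr1.b=2

outcome vector order: (thr1.a,thr1.b)
SC (3): (0,0), (0,2), (2,2)
SC∖claimed = {(2,2)}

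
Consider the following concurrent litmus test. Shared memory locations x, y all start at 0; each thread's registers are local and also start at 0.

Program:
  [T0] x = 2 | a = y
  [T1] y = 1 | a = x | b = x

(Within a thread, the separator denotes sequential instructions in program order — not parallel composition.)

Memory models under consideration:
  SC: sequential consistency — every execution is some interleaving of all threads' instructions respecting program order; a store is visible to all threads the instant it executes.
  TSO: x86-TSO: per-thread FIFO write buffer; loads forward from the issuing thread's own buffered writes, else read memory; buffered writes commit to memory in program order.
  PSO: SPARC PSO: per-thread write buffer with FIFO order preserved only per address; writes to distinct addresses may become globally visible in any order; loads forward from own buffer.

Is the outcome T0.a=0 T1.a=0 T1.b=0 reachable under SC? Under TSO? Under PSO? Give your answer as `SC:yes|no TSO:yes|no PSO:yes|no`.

SC:no TSO:yes PSO:yes

outcome vector order: (T0.a,T1.a,T1.b)
[SC] allowed = {(0,2,2); (1,0,0); (1,0,2); (1,2,2)}
[TSO] allowed = {(0,0,0); (0,0,2); (0,2,2); (1,0,0); (1,0,2); (1,2,2)}
[PSO] allowed = {(0,0,0); (0,0,2); (0,2,2); (1,0,0); (1,0,2); (1,2,2)}
target (0,0,0) ∈ {TSO,PSO}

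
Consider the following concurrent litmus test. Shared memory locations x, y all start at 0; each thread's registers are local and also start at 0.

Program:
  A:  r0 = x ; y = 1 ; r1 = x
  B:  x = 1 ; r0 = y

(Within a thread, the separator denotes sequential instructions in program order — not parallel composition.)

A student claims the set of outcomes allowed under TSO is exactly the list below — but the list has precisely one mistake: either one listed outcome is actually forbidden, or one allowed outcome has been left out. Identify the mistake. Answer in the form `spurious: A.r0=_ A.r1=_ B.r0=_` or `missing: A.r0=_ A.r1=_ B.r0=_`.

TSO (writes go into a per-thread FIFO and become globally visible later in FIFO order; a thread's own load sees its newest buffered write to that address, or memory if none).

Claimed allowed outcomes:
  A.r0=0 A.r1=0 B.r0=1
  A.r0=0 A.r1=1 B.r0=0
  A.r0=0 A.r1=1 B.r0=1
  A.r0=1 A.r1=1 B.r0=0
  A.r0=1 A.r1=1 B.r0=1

outcome vector order: (A.r0,A.r1,B.r0)
[TSO] allowed = {(0,0,0), (0,0,1), (0,1,0), (0,1,1), (1,1,0), (1,1,1)}
TSO∖claimed = {(0,0,0)}

missing: A.r0=0 A.r1=0 B.r0=0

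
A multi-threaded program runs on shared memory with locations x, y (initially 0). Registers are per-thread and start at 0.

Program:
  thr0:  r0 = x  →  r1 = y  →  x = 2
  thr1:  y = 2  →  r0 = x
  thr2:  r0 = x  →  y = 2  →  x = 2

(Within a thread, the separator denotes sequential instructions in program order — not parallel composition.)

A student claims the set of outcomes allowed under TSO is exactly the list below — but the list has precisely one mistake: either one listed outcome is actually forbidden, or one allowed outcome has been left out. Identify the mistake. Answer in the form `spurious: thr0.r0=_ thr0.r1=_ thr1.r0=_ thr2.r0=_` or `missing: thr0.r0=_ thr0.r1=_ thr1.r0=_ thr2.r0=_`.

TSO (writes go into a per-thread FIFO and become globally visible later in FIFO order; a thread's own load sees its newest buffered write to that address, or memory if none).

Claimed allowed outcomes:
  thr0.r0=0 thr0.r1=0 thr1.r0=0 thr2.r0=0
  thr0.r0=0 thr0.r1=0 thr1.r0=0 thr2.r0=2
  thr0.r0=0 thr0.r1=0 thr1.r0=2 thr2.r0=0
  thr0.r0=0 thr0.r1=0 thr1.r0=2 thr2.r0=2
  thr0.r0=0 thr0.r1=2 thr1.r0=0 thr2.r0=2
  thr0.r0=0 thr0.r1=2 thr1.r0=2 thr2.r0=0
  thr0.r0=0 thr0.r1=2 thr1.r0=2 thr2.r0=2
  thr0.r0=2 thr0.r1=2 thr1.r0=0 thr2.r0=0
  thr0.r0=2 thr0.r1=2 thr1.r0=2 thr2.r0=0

missing: thr0.r0=0 thr0.r1=2 thr1.r0=0 thr2.r0=0

outcome vector order: (thr0.r0,thr0.r1,thr1.r0,thr2.r0)
[TSO] allowed = {<0 0 0 0>; <0 0 0 2>; <0 0 2 0>; <0 0 2 2>; <0 2 0 0>; <0 2 0 2>; <0 2 2 0>; <0 2 2 2>; <2 2 0 0>; <2 2 2 0>}
TSO∖claimed = {<0 2 0 0>}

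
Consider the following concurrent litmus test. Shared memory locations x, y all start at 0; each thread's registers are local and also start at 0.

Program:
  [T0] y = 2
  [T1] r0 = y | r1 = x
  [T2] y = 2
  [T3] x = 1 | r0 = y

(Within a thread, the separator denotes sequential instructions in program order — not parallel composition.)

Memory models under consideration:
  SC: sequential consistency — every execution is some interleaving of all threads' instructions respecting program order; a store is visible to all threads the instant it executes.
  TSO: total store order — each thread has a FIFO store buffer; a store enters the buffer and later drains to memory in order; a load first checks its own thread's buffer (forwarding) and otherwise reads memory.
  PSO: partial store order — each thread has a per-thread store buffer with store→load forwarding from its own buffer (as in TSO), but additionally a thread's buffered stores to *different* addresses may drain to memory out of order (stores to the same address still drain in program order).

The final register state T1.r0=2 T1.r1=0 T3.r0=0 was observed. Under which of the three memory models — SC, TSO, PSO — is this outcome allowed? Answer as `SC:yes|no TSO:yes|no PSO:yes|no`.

SC:no TSO:yes PSO:yes

outcome vector order: (T1.r0,T1.r1,T3.r0)
[SC] allowed = {(0,0,0), (0,0,2), (0,1,0), (0,1,2), (2,0,2), (2,1,0), (2,1,2)}
[TSO] allowed = {(0,0,0), (0,0,2), (0,1,0), (0,1,2), (2,0,0), (2,0,2), (2,1,0), (2,1,2)}
[PSO] allowed = {(0,0,0), (0,0,2), (0,1,0), (0,1,2), (2,0,0), (2,0,2), (2,1,0), (2,1,2)}
target (2,0,0) ∈ {TSO,PSO}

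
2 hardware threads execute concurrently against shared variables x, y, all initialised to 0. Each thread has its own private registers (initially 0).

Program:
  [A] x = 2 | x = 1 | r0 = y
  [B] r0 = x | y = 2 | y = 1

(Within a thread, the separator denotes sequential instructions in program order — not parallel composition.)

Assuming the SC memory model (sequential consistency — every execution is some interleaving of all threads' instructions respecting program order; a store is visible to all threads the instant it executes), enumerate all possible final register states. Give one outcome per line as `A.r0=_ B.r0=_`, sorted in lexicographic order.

A.r0=0 B.r0=0
A.r0=0 B.r0=1
A.r0=0 B.r0=2
A.r0=1 B.r0=0
A.r0=1 B.r0=1
A.r0=1 B.r0=2
A.r0=2 B.r0=0
A.r0=2 B.r0=1
A.r0=2 B.r0=2

outcome vector order: (A.r0,B.r0)
|SC outcomes| = 9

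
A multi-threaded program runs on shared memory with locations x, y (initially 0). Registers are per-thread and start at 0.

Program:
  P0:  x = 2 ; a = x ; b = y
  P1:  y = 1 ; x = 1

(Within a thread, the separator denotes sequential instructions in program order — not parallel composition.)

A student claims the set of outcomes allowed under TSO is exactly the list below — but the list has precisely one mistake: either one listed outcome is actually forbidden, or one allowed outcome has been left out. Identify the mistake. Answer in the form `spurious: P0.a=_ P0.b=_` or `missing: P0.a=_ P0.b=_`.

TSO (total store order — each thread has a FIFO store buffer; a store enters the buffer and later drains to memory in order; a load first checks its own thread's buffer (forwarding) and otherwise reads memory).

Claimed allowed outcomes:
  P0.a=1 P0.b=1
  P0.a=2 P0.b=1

missing: P0.a=2 P0.b=0

outcome vector order: (P0.a,P0.b)
[TSO] allowed = {(1,1); (2,0); (2,1)}
TSO∖claimed = {(2,0)}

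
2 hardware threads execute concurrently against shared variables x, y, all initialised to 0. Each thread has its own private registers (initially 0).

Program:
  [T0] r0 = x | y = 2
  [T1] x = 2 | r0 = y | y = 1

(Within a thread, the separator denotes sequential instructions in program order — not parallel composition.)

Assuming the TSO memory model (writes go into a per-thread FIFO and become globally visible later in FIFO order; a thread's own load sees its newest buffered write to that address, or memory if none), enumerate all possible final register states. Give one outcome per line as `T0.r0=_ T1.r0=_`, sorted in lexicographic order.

outcome vector order: (T0.r0,T1.r0)
|TSO outcomes| = 4

T0.r0=0 T1.r0=0
T0.r0=0 T1.r0=2
T0.r0=2 T1.r0=0
T0.r0=2 T1.r0=2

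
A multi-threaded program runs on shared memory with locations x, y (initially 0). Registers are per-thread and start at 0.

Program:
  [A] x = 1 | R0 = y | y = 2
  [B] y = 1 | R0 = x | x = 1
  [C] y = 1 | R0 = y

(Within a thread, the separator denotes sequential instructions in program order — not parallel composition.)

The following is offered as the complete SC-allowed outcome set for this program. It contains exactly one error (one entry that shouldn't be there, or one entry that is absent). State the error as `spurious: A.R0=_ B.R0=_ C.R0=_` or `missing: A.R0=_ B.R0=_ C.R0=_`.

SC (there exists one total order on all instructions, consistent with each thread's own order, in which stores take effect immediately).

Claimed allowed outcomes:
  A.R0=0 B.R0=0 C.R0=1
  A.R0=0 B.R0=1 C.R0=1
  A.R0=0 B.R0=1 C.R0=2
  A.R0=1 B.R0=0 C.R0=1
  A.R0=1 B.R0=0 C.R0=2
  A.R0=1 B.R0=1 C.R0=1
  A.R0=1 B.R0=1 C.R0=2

spurious: A.R0=0 B.R0=0 C.R0=1

outcome vector order: (A.R0,B.R0,C.R0)
[SC] allowed = {(0,1,1) (0,1,2) (1,0,1) (1,0,2) (1,1,1) (1,1,2)}
claimed∖SC = {(0,0,1)}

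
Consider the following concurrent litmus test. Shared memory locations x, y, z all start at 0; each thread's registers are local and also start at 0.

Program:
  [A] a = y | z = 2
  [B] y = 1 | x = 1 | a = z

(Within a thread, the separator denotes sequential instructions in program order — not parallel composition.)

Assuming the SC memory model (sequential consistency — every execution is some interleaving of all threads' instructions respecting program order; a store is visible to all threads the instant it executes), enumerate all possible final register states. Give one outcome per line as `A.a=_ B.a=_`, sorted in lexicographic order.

A.a=0 B.a=0
A.a=0 B.a=2
A.a=1 B.a=0
A.a=1 B.a=2

outcome vector order: (A.a,B.a)
|SC outcomes| = 4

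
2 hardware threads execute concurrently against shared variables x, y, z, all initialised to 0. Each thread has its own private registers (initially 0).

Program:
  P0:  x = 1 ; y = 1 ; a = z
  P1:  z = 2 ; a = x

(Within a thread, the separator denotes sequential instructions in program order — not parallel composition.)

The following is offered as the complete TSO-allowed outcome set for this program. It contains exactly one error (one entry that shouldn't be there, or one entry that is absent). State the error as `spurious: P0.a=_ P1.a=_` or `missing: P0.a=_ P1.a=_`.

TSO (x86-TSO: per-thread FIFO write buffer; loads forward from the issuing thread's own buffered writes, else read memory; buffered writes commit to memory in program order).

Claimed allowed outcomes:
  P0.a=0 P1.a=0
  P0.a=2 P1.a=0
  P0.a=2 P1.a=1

outcome vector order: (P0.a,P1.a)
TSO (4): 00; 01; 20; 21
TSO∖claimed = {01}

missing: P0.a=0 P1.a=1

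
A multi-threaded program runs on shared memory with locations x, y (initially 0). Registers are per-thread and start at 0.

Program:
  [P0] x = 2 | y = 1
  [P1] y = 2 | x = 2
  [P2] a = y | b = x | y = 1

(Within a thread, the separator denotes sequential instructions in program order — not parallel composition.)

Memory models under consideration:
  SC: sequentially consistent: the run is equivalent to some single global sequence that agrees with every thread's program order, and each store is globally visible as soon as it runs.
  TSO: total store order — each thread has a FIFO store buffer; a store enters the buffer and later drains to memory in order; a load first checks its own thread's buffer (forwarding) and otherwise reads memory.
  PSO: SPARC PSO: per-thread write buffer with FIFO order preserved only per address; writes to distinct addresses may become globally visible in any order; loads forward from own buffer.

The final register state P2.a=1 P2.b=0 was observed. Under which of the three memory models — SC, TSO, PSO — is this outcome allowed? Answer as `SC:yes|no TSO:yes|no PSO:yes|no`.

outcome vector order: (P2.a,P2.b)
SC: 5 outcomes — {<0 0>, <0 2>, <1 2>, <2 0>, <2 2>}
TSO: 5 outcomes — {<0 0>, <0 2>, <1 2>, <2 0>, <2 2>}
PSO: 6 outcomes — {<0 0>, <0 2>, <1 0>, <1 2>, <2 0>, <2 2>}
target <1 0> ∈ {PSO}

SC:no TSO:no PSO:yes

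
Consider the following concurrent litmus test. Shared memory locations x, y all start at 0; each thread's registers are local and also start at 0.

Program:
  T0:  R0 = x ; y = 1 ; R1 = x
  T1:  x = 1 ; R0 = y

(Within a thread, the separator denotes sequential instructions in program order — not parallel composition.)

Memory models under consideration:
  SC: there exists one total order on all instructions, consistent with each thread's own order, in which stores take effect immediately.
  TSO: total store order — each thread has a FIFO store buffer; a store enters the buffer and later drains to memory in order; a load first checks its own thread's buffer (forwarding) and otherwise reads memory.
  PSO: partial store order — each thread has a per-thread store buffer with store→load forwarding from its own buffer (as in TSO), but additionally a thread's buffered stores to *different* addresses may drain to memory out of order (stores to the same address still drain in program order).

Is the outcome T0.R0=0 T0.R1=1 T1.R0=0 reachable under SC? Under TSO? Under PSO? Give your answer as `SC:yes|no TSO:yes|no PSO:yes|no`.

outcome vector order: (T0.R0,T0.R1,T1.R0)
[SC] allowed = {0/0/1 0/1/0 0/1/1 1/1/0 1/1/1}
[TSO] allowed = {0/0/0 0/0/1 0/1/0 0/1/1 1/1/0 1/1/1}
[PSO] allowed = {0/0/0 0/0/1 0/1/0 0/1/1 1/1/0 1/1/1}
target 0/1/0 ∈ {SC,TSO,PSO}

SC:yes TSO:yes PSO:yes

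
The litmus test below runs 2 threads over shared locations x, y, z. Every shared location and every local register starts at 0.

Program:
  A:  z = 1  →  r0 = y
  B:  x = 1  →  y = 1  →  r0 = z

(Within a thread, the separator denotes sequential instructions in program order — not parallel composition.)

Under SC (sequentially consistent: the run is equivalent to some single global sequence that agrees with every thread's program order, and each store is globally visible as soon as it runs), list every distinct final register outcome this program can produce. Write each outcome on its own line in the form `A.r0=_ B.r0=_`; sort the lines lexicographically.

A.r0=0 B.r0=1
A.r0=1 B.r0=0
A.r0=1 B.r0=1

outcome vector order: (A.r0,B.r0)
|SC outcomes| = 3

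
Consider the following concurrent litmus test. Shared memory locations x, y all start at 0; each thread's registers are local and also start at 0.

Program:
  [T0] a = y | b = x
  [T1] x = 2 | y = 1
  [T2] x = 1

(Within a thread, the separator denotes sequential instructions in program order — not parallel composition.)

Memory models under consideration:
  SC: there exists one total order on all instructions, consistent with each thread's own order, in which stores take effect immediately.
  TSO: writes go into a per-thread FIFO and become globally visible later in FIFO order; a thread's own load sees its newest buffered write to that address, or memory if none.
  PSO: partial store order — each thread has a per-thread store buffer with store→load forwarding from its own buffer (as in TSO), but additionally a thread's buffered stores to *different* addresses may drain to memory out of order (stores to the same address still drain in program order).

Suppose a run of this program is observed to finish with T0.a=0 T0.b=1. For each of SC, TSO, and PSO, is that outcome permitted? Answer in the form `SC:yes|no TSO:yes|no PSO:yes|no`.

outcome vector order: (T0.a,T0.b)
under SC → (0,0); (0,1); (0,2); (1,1); (1,2)
under TSO → (0,0); (0,1); (0,2); (1,1); (1,2)
under PSO → (0,0); (0,1); (0,2); (1,0); (1,1); (1,2)
target (0,1) ∈ {SC,TSO,PSO}

SC:yes TSO:yes PSO:yes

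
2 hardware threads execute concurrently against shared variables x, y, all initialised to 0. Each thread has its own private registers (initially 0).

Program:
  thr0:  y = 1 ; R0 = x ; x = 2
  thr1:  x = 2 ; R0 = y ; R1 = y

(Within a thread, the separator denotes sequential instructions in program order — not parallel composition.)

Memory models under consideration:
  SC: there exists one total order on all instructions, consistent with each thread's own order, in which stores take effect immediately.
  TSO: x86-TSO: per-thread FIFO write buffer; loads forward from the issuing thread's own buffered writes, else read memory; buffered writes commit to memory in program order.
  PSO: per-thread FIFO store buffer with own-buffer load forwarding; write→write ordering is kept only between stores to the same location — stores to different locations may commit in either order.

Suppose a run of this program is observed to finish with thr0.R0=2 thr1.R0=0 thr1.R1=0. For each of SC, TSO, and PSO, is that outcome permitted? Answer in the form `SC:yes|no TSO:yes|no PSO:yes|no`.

outcome vector order: (thr0.R0,thr1.R0,thr1.R1)
under SC → <0 1 1>, <2 0 0>, <2 0 1>, <2 1 1>
under TSO → <0 0 0>, <0 0 1>, <0 1 1>, <2 0 0>, <2 0 1>, <2 1 1>
under PSO → <0 0 0>, <0 0 1>, <0 1 1>, <2 0 0>, <2 0 1>, <2 1 1>
target <2 0 0> ∈ {SC,TSO,PSO}

SC:yes TSO:yes PSO:yes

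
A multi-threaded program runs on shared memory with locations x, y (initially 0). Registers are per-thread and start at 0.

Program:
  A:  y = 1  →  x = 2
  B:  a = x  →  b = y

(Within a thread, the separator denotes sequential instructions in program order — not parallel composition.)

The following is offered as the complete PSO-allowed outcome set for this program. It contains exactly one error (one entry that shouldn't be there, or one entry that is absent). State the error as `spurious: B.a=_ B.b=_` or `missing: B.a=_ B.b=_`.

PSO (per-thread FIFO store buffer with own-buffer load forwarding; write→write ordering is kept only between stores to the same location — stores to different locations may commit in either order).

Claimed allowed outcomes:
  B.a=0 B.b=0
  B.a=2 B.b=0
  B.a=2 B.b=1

missing: B.a=0 B.b=1

outcome vector order: (B.a,B.b)
under PSO → (0,0) (0,1) (2,0) (2,1)
PSO∖claimed = {(0,1)}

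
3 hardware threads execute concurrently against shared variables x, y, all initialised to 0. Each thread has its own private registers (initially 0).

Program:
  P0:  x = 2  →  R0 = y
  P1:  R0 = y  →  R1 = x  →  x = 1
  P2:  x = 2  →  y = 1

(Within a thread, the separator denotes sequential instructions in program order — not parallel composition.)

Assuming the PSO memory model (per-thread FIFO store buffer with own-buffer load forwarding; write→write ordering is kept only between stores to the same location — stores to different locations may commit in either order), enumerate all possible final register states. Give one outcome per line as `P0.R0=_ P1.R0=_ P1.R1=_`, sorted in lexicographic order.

outcome vector order: (P0.R0,P1.R0,P1.R1)
|PSO outcomes| = 8

P0.R0=0 P1.R0=0 P1.R1=0
P0.R0=0 P1.R0=0 P1.R1=2
P0.R0=0 P1.R0=1 P1.R1=0
P0.R0=0 P1.R0=1 P1.R1=2
P0.R0=1 P1.R0=0 P1.R1=0
P0.R0=1 P1.R0=0 P1.R1=2
P0.R0=1 P1.R0=1 P1.R1=0
P0.R0=1 P1.R0=1 P1.R1=2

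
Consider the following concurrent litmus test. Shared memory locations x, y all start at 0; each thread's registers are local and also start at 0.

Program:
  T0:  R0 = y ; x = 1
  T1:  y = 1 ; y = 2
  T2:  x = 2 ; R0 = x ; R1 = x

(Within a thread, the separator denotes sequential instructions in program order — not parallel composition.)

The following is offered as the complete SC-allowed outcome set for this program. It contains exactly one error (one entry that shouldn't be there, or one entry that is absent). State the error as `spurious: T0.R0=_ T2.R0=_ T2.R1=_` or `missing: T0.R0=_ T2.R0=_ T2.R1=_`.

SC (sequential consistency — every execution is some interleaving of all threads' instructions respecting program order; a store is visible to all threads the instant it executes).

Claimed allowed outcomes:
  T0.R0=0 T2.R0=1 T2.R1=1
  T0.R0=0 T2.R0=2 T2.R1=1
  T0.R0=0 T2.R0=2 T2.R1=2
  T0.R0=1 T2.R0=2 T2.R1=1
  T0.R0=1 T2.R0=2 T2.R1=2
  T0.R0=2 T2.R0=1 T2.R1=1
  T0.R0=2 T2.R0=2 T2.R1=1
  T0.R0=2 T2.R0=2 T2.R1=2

missing: T0.R0=1 T2.R0=1 T2.R1=1

outcome vector order: (T0.R0,T2.R0,T2.R1)
[SC] allowed = {0/1/1 0/2/1 0/2/2 1/1/1 1/2/1 1/2/2 2/1/1 2/2/1 2/2/2}
SC∖claimed = {1/1/1}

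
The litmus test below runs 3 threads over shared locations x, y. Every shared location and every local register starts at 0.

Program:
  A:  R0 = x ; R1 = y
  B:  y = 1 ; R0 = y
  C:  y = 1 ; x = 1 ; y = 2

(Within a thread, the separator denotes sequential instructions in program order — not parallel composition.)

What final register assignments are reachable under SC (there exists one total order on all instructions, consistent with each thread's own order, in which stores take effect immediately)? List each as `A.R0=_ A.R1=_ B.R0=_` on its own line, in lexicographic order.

A.R0=0 A.R1=0 B.R0=1
A.R0=0 A.R1=0 B.R0=2
A.R0=0 A.R1=1 B.R0=1
A.R0=0 A.R1=1 B.R0=2
A.R0=0 A.R1=2 B.R0=1
A.R0=0 A.R1=2 B.R0=2
A.R0=1 A.R1=1 B.R0=1
A.R0=1 A.R1=1 B.R0=2
A.R0=1 A.R1=2 B.R0=1
A.R0=1 A.R1=2 B.R0=2

outcome vector order: (A.R0,A.R1,B.R0)
|SC outcomes| = 10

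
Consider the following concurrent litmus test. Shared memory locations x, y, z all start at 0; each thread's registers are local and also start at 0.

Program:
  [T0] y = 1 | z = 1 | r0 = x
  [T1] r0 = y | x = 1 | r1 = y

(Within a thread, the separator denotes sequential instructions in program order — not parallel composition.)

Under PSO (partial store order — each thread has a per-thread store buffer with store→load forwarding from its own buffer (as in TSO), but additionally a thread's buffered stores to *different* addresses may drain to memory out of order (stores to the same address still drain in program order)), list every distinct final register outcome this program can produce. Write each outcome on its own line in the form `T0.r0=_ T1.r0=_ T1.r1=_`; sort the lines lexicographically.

outcome vector order: (T0.r0,T1.r0,T1.r1)
|PSO outcomes| = 6

T0.r0=0 T1.r0=0 T1.r1=0
T0.r0=0 T1.r0=0 T1.r1=1
T0.r0=0 T1.r0=1 T1.r1=1
T0.r0=1 T1.r0=0 T1.r1=0
T0.r0=1 T1.r0=0 T1.r1=1
T0.r0=1 T1.r0=1 T1.r1=1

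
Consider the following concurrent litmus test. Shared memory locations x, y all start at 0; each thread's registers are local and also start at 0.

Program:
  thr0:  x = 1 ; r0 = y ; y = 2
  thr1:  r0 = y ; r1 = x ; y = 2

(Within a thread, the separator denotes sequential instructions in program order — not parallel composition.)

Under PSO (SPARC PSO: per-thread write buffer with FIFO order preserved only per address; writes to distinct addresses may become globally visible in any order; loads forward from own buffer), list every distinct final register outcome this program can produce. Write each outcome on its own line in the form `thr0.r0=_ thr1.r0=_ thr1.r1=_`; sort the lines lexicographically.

thr0.r0=0 thr1.r0=0 thr1.r1=0
thr0.r0=0 thr1.r0=0 thr1.r1=1
thr0.r0=0 thr1.r0=2 thr1.r1=0
thr0.r0=0 thr1.r0=2 thr1.r1=1
thr0.r0=2 thr1.r0=0 thr1.r1=0
thr0.r0=2 thr1.r0=0 thr1.r1=1

outcome vector order: (thr0.r0,thr1.r0,thr1.r1)
|PSO outcomes| = 6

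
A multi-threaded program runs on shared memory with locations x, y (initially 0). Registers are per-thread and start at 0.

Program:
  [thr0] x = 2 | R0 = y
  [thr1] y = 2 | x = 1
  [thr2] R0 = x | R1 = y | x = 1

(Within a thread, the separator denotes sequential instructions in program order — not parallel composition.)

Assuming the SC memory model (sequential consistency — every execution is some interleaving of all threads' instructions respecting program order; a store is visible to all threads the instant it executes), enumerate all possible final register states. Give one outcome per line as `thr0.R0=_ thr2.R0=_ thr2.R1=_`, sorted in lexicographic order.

outcome vector order: (thr0.R0,thr2.R0,thr2.R1)
|SC outcomes| = 10

thr0.R0=0 thr2.R0=0 thr2.R1=0
thr0.R0=0 thr2.R0=0 thr2.R1=2
thr0.R0=0 thr2.R0=1 thr2.R1=2
thr0.R0=0 thr2.R0=2 thr2.R1=0
thr0.R0=0 thr2.R0=2 thr2.R1=2
thr0.R0=2 thr2.R0=0 thr2.R1=0
thr0.R0=2 thr2.R0=0 thr2.R1=2
thr0.R0=2 thr2.R0=1 thr2.R1=2
thr0.R0=2 thr2.R0=2 thr2.R1=0
thr0.R0=2 thr2.R0=2 thr2.R1=2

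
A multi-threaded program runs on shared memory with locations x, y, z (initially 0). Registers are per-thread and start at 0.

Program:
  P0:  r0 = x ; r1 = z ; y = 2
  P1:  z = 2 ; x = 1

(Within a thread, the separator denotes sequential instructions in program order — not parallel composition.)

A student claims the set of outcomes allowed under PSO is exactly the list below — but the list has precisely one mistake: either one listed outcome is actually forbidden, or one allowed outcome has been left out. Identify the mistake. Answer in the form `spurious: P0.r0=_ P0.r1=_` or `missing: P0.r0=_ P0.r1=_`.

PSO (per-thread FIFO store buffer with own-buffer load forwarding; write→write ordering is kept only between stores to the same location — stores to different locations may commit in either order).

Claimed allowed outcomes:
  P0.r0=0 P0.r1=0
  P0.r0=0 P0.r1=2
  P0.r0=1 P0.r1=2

missing: P0.r0=1 P0.r1=0

outcome vector order: (P0.r0,P0.r1)
[PSO] allowed = {(0,0) (0,2) (1,0) (1,2)}
PSO∖claimed = {(1,0)}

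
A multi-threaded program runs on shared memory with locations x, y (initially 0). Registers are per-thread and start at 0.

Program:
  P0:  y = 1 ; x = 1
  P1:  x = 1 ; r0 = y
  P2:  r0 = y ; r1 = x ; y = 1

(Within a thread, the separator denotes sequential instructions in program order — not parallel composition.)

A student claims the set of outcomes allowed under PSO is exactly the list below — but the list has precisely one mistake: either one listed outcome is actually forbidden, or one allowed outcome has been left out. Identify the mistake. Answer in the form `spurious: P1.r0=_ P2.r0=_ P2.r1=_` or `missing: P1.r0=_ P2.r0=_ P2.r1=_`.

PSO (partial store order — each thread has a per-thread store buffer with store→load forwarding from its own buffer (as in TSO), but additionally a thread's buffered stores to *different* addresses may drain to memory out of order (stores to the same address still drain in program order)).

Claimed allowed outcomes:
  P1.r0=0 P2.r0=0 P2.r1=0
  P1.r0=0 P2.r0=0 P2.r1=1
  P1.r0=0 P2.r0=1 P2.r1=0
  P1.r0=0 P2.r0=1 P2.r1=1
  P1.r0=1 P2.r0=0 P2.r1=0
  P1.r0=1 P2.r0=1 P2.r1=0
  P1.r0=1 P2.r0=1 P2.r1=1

missing: P1.r0=1 P2.r0=0 P2.r1=1

outcome vector order: (P1.r0,P2.r0,P2.r1)
[PSO] allowed = {<0 0 0> <0 0 1> <0 1 0> <0 1 1> <1 0 0> <1 0 1> <1 1 0> <1 1 1>}
PSO∖claimed = {<1 0 1>}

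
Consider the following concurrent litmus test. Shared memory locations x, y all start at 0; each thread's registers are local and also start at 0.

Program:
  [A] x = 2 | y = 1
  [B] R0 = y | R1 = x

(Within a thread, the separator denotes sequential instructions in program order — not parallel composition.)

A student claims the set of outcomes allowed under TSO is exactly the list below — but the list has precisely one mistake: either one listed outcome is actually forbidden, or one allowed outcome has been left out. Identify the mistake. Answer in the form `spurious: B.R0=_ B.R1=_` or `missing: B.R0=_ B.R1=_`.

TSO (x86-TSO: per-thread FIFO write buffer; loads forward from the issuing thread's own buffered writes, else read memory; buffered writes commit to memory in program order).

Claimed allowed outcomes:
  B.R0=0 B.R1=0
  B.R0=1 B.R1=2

missing: B.R0=0 B.R1=2

outcome vector order: (B.R0,B.R1)
TSO: 3 outcomes — {0/0 0/2 1/2}
TSO∖claimed = {0/2}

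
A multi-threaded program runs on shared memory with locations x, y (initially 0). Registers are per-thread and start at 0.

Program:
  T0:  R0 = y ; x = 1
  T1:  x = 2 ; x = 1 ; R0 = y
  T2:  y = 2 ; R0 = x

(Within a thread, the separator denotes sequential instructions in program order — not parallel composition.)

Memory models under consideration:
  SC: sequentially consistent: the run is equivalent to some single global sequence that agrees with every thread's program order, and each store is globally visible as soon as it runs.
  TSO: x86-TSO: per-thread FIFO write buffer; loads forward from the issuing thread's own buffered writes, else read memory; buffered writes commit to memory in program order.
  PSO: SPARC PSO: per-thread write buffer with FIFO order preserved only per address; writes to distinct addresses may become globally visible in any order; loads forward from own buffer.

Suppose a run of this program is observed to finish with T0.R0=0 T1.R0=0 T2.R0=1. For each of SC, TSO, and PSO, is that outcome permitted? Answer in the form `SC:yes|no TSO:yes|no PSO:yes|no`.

SC:yes TSO:yes PSO:yes

outcome vector order: (T0.R0,T1.R0,T2.R0)
under SC → 001, 020, 021, 022, 201, 220, 221, 222
under TSO → 000, 001, 002, 020, 021, 022, 200, 201, 202, 220, 221, 222
under PSO → 000, 001, 002, 020, 021, 022, 200, 201, 202, 220, 221, 222
target 001 ∈ {SC,TSO,PSO}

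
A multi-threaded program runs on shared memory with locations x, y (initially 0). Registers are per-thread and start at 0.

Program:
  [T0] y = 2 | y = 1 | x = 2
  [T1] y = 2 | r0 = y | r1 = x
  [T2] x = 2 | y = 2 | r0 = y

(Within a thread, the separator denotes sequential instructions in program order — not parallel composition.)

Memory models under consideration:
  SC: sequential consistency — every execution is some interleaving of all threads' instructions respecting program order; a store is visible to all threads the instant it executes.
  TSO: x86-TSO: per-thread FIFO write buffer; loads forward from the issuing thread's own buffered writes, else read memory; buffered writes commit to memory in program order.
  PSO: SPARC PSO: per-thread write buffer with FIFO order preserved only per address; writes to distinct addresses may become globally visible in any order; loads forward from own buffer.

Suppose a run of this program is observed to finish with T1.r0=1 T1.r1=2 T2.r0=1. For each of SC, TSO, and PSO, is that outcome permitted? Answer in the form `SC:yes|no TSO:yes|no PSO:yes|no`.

outcome vector order: (T1.r0,T1.r1,T2.r0)
under SC → 102 121 122 201 202 221 222
under TSO → 102 121 122 201 202 221 222
under PSO → 101 102 121 122 201 202 221 222
target 121 ∈ {SC,TSO,PSO}

SC:yes TSO:yes PSO:yes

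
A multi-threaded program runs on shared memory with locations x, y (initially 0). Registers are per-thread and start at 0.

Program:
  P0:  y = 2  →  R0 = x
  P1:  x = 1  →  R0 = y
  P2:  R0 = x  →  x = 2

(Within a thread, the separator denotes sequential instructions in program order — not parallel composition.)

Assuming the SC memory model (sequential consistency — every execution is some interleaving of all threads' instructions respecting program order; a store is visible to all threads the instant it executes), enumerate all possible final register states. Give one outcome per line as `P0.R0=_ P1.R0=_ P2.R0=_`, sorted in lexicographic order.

P0.R0=0 P1.R0=2 P2.R0=0
P0.R0=0 P1.R0=2 P2.R0=1
P0.R0=1 P1.R0=0 P2.R0=0
P0.R0=1 P1.R0=0 P2.R0=1
P0.R0=1 P1.R0=2 P2.R0=0
P0.R0=1 P1.R0=2 P2.R0=1
P0.R0=2 P1.R0=0 P2.R0=0
P0.R0=2 P1.R0=0 P2.R0=1
P0.R0=2 P1.R0=2 P2.R0=0
P0.R0=2 P1.R0=2 P2.R0=1

outcome vector order: (P0.R0,P1.R0,P2.R0)
|SC outcomes| = 10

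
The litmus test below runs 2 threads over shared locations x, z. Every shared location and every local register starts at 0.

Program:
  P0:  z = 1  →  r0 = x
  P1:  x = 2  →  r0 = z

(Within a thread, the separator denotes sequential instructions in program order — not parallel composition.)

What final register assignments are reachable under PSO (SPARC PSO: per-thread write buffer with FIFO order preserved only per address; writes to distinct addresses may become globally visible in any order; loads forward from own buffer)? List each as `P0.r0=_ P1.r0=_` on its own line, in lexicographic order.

outcome vector order: (P0.r0,P1.r0)
|PSO outcomes| = 4

P0.r0=0 P1.r0=0
P0.r0=0 P1.r0=1
P0.r0=2 P1.r0=0
P0.r0=2 P1.r0=1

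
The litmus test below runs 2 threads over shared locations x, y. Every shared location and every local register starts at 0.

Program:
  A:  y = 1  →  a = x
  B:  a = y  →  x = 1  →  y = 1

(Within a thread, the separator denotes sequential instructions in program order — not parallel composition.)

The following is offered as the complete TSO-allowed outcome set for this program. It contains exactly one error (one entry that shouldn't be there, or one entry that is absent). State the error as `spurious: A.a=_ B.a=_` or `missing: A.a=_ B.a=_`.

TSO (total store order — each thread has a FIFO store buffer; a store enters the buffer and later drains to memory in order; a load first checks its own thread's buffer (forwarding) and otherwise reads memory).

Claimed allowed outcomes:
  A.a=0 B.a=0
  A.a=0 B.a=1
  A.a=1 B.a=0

outcome vector order: (A.a,B.a)
under TSO → <0 0>; <0 1>; <1 0>; <1 1>
TSO∖claimed = {<1 1>}

missing: A.a=1 B.a=1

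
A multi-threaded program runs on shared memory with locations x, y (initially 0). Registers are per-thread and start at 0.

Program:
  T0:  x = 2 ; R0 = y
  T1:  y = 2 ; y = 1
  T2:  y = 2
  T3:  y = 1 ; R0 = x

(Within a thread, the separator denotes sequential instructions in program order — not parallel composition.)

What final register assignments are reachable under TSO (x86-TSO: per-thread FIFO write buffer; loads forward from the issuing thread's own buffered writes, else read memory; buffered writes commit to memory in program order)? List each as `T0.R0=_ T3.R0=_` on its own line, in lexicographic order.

T0.R0=0 T3.R0=0
T0.R0=0 T3.R0=2
T0.R0=1 T3.R0=0
T0.R0=1 T3.R0=2
T0.R0=2 T3.R0=0
T0.R0=2 T3.R0=2

outcome vector order: (T0.R0,T3.R0)
|TSO outcomes| = 6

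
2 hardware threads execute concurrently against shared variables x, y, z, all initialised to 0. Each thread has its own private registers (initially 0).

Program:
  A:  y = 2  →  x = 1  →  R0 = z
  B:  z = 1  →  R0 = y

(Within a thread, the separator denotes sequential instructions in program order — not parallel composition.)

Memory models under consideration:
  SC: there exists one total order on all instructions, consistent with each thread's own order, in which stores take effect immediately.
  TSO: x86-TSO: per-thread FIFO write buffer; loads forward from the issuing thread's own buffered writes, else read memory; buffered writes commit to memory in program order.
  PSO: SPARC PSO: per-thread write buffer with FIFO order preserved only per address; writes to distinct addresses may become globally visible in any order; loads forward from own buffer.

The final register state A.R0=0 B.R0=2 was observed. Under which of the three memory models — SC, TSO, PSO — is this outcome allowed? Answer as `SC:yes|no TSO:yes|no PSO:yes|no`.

SC:yes TSO:yes PSO:yes

outcome vector order: (A.R0,B.R0)
under SC → (0,2) (1,0) (1,2)
under TSO → (0,0) (0,2) (1,0) (1,2)
under PSO → (0,0) (0,2) (1,0) (1,2)
target (0,2) ∈ {SC,TSO,PSO}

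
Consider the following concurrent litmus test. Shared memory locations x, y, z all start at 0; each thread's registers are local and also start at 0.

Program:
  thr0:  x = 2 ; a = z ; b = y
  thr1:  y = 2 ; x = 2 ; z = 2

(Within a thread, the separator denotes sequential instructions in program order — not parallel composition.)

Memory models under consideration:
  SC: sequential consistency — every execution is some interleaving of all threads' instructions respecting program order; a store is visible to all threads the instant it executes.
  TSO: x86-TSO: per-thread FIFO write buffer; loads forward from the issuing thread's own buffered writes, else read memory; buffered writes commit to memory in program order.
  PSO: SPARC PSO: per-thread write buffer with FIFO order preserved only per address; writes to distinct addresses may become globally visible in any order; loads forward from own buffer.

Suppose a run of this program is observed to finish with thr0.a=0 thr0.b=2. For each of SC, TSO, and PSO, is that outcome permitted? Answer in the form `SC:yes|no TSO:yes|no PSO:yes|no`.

outcome vector order: (thr0.a,thr0.b)
under SC → <0 0>; <0 2>; <2 2>
under TSO → <0 0>; <0 2>; <2 2>
under PSO → <0 0>; <0 2>; <2 0>; <2 2>
target <0 2> ∈ {SC,TSO,PSO}

SC:yes TSO:yes PSO:yes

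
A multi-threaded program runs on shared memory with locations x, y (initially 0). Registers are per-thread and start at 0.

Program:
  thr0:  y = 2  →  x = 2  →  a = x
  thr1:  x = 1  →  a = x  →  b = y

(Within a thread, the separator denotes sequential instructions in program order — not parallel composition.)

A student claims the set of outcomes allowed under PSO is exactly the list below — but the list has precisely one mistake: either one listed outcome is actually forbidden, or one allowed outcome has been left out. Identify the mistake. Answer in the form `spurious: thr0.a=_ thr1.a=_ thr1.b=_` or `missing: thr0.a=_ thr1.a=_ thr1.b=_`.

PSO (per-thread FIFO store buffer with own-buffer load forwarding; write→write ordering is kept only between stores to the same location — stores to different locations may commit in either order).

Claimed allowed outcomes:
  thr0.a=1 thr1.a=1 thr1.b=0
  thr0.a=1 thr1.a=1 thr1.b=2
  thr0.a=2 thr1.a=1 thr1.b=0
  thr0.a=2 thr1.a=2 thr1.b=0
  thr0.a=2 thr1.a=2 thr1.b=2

missing: thr0.a=2 thr1.a=1 thr1.b=2

outcome vector order: (thr0.a,thr1.a,thr1.b)
PSO: 6 outcomes — {(1,1,0) (1,1,2) (2,1,0) (2,1,2) (2,2,0) (2,2,2)}
PSO∖claimed = {(2,1,2)}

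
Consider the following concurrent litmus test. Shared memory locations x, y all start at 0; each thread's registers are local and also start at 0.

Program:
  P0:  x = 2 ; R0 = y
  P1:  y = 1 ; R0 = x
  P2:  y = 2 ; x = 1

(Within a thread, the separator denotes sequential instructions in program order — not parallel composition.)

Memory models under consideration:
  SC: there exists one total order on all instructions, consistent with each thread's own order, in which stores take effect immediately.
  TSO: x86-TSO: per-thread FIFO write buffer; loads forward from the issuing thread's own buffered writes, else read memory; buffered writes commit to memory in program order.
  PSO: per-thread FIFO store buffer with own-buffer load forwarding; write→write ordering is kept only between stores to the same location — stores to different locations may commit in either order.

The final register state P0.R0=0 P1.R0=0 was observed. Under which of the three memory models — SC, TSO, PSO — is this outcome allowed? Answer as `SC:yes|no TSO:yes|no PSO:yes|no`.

outcome vector order: (P0.R0,P1.R0)
[SC] allowed = {0/1 0/2 1/0 1/1 1/2 2/0 2/1 2/2}
[TSO] allowed = {0/0 0/1 0/2 1/0 1/1 1/2 2/0 2/1 2/2}
[PSO] allowed = {0/0 0/1 0/2 1/0 1/1 1/2 2/0 2/1 2/2}
target 0/0 ∈ {TSO,PSO}

SC:no TSO:yes PSO:yes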